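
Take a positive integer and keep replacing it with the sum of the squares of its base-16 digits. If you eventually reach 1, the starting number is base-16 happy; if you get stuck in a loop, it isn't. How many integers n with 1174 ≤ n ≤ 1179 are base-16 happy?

1

1174: 1174 → 133 → 89 → 106 → 136 → 128 → 64 → 16 → 1  (reaches 1)
1175: 1175 → 146 → 85 → 50 → 13 → 169 → 181 → 146  (repeats 146)
1176: 1176 → 161 → 101 → 61 → 178 → 125 → 218 → 269 → 170 → 200 → 208 → 169 → 181 → 146 → 85 → 50 → 13 → 169  (repeats 169)
1177: 1177 → 178 → 125 → 218 → 269 → 170 → 200 → 208 → 169 → 181 → 146 → 85 → 50 → 13 → 169  (repeats 169)
1178: 1178 → 197 → 169 → 181 → 146 → 85 → 50 → 13 → 169  (repeats 169)
1179: 1179 → 218 → 269 → 170 → 200 → 208 → 169 → 181 → 146 → 85 → 50 → 13 → 169  (repeats 169)
base-16 happy: 1174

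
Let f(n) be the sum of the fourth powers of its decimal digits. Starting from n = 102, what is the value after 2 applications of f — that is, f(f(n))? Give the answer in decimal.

102 → 1⁴ + 0⁴ + 2⁴ = 1 + 0 + 16 = 17
17 → 1⁴ + 7⁴ = 1 + 2401 = 2402

2402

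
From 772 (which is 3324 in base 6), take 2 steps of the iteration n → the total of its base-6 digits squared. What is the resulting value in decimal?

772 = (3,3,2,4)_6 → 3² + 3² + 2² + 4² = 38
38 = (1,0,2)_6 → 1² + 0² + 2² = 5

5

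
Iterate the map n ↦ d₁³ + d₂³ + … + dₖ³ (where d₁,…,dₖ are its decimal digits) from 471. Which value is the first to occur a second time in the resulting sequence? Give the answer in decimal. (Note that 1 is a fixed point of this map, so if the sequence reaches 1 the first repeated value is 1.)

471 → 4³ + 7³ + 1³ = 64 + 343 + 1 = 408
408 → 4³ + 0³ + 8³ = 64 + 0 + 512 = 576
576 → 5³ + 7³ + 6³ = 125 + 343 + 216 = 684
684 → 6³ + 8³ + 4³ = 216 + 512 + 64 = 792
792 → 7³ + 9³ + 2³ = 343 + 729 + 8 = 1080
1080 → 1³ + 0³ + 8³ + 0³ = 1 + 0 + 512 + 0 = 513
513 → 5³ + 1³ + 3³ = 125 + 1 + 27 = 153
153 → 1³ + 5³ + 3³ = 1 + 125 + 27 = 153  — 153 already appeared earlier.

153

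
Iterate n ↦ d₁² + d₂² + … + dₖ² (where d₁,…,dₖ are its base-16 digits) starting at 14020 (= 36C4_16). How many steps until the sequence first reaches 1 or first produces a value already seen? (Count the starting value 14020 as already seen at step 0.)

10

14020 = (3,6,12,4)_16 → 205
205 = (12,13)_16 → 313
313 = (1,3,9)_16 → 91
91 = (5,11)_16 → 146
146 = (9,2)_16 → 85
85 = (5,5)_16 → 50
50 = (3,2)_16 → 13
13 = (13)_16 → 169
169 = (10,9)_16 → 181
181 = (11,5)_16 → 146  — 146 repeats.
That took 10 steps.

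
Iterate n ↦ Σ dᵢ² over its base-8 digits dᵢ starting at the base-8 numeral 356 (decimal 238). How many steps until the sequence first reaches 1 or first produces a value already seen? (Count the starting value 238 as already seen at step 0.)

6

238 = (3,5,6)_8 → 3² + 5² + 6² = 9 + 25 + 36 = 70
70 = (1,0,6)_8 → 1² + 0² + 6² = 1 + 0 + 36 = 37
37 = (4,5)_8 → 4² + 5² = 16 + 25 = 41
41 = (5,1)_8 → 5² + 1² = 25 + 1 = 26
26 = (3,2)_8 → 3² + 2² = 9 + 4 = 13
13 = (1,5)_8 → 1² + 5² = 1 + 25 = 26  — 26 repeats.
That took 6 steps.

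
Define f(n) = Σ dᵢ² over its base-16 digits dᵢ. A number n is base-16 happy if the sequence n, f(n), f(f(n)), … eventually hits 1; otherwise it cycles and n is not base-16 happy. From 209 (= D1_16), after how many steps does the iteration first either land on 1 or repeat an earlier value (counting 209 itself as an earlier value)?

209 = (13,1)_16 → 170
170 = (10,10)_16 → 200
200 = (12,8)_16 → 208
208 = (13,0)_16 → 169
169 = (10,9)_16 → 181
181 = (11,5)_16 → 146
146 = (9,2)_16 → 85
85 = (5,5)_16 → 50
50 = (3,2)_16 → 13
13 = (13)_16 → 169  — 169 repeats.
That took 10 steps.

10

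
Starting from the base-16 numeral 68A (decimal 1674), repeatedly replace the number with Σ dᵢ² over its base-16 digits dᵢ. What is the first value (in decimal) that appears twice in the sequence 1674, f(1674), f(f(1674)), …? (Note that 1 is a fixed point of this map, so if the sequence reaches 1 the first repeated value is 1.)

1674 = (6,8,10)_16 → 6² + 8² + 10² = 200
200 = (12,8)_16 → 12² + 8² = 208
208 = (13,0)_16 → 13² + 0² = 169
169 = (10,9)_16 → 10² + 9² = 181
181 = (11,5)_16 → 11² + 5² = 146
146 = (9,2)_16 → 9² + 2² = 85
85 = (5,5)_16 → 5² + 5² = 50
50 = (3,2)_16 → 3² + 2² = 13
13 = (13)_16 → 13² = 169  — 169 already appeared earlier.

169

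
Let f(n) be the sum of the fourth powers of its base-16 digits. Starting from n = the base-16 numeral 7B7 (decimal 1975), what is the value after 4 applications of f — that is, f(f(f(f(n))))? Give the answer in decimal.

1975 = (7,11,7)_16 → 19443
19443 = (4,11,15,3)_16 → 65603
65603 = (1,0,0,4,3)_16 → 338
338 = (1,5,2)_16 → 642

642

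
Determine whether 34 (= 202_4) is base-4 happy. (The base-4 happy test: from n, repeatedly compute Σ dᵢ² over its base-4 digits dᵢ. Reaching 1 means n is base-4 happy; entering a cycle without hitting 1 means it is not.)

34 = (2,0,2)_4 → 8
8 = (2,0)_4 → 4
4 = (1,0)_4 → 1  — reached 1.

base-4 happy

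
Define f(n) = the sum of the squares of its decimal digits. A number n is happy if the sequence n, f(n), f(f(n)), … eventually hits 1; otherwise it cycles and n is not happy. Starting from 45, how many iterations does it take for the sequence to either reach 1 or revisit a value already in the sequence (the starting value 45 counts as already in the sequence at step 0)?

15

45 → 4² + 5² = 41
41 → 4² + 1² = 17
17 → 1² + 7² = 50
50 → 5² + 0² = 25
25 → 2² + 5² = 29
29 → 2² + 9² = 85
85 → 8² + 5² = 89
89 → 8² + 9² = 145
145 → 1² + 4² + 5² = 42
42 → 4² + 2² = 20
20 → 2² + 0² = 4
4 → 4² = 16
16 → 1² + 6² = 37
37 → 3² + 7² = 58
58 → 5² + 8² = 89  — 89 repeats.
That took 15 steps.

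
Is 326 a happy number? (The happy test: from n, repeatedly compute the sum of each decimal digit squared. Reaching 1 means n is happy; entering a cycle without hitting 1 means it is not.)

happy

326 → 49
49 → 97
97 → 130
130 → 10
10 → 1  — reached 1.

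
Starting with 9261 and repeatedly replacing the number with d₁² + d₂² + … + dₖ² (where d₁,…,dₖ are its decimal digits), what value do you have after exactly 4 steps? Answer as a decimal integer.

9261 → 9² + 2² + 6² + 1² = 81 + 4 + 36 + 1 = 122
122 → 1² + 2² + 2² = 1 + 4 + 4 = 9
9 → 9² = 81
81 → 8² + 1² = 64 + 1 = 65

65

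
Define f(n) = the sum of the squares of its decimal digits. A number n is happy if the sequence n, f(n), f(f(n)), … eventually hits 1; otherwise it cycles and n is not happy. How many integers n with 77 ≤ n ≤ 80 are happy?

1

77: 77 → 98 → 145 → 42 → 20 → 4 → 16 → 37 → 58 → 89 → 145  (repeats 145)
78: 78 → 113 → 11 → 2 → 4 → 16 → 37 → 58 → 89 → 145 → 42 → 20 → 4  (repeats 4)
79: 79 → 130 → 10 → 1  (reaches 1)
80: 80 → 64 → 52 → 29 → 85 → 89 → 145 → 42 → 20 → 4 → 16 → 37 → 58 → 89  (repeats 89)
happy: 79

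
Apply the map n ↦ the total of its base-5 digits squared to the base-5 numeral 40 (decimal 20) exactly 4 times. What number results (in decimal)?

20 = (4,0)_5 → 4² + 0² = 16 + 0 = 16
16 = (3,1)_5 → 3² + 1² = 9 + 1 = 10
10 = (2,0)_5 → 2² + 0² = 4 + 0 = 4
4 = (4)_5 → 4² = 16

16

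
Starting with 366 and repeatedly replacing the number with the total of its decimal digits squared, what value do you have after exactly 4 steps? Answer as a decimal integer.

37

366 → 3² + 6² + 6² = 81
81 → 8² + 1² = 65
65 → 6² + 5² = 61
61 → 6² + 1² = 37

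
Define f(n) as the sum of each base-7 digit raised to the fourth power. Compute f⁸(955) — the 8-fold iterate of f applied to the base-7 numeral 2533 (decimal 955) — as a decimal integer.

955 = (2,5,3,3)_7 → 803
803 = (2,2,2,5)_7 → 673
673 = (1,6,5,1)_7 → 1923
1923 = (5,4,1,5)_7 → 1507
1507 = (4,2,5,2)_7 → 913
913 = (2,4,4,3)_7 → 609
609 = (1,5,3,0)_7 → 707
707 = (2,0,3,0)_7 → 97

97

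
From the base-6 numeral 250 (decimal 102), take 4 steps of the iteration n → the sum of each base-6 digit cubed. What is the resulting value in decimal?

102 = (2,5,0)_6 → 2³ + 5³ + 0³ = 133
133 = (3,4,1)_6 → 3³ + 4³ + 1³ = 92
92 = (2,3,2)_6 → 2³ + 3³ + 2³ = 43
43 = (1,1,1)_6 → 1³ + 1³ + 1³ = 3

3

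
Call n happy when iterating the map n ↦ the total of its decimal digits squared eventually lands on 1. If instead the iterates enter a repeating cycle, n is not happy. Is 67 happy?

not happy

67 → 85
85 → 89
89 → 145
145 → 42
42 → 20
20 → 4
4 → 16
16 → 37
37 → 58
58 → 89  — 89 already seen; the sequence cycles without reaching 1.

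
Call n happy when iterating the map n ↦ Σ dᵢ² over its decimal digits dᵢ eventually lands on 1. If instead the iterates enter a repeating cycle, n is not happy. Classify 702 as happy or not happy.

not happy

702 → 7² + 0² + 2² = 49 + 0 + 4 = 53
53 → 5² + 3² = 25 + 9 = 34
34 → 3² + 4² = 9 + 16 = 25
25 → 2² + 5² = 4 + 25 = 29
29 → 2² + 9² = 4 + 81 = 85
85 → 8² + 5² = 64 + 25 = 89
89 → 8² + 9² = 64 + 81 = 145
145 → 1² + 4² + 5² = 1 + 16 + 25 = 42
42 → 4² + 2² = 16 + 4 = 20
20 → 2² + 0² = 4 + 0 = 4
4 → 4² = 16
16 → 1² + 6² = 1 + 36 = 37
37 → 3² + 7² = 9 + 49 = 58
58 → 5² + 8² = 25 + 64 = 89  — 89 already seen; the sequence cycles without reaching 1.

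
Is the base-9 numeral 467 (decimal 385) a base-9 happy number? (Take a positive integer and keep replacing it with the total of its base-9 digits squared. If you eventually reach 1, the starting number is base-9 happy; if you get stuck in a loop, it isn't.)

385 = (4,6,7)_9 → 4² + 6² + 7² = 16 + 36 + 49 = 101
101 = (1,2,2)_9 → 1² + 2² + 2² = 1 + 4 + 4 = 9
9 = (1,0)_9 → 1² + 0² = 1 + 0 = 1  — reached 1.

base-9 happy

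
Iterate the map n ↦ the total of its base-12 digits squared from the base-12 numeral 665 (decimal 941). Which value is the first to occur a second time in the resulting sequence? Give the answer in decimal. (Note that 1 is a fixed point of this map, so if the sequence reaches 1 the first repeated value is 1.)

941 = (6,6,5)_12 → 6² + 6² + 5² = 97
97 = (8,1)_12 → 8² + 1² = 65
65 = (5,5)_12 → 5² + 5² = 50
50 = (4,2)_12 → 4² + 2² = 20
20 = (1,8)_12 → 1² + 8² = 65  — 65 already appeared earlier.

65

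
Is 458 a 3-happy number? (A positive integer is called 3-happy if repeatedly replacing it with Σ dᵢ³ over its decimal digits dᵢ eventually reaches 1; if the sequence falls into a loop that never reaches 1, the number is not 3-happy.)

458 → 4³ + 5³ + 8³ = 701
701 → 7³ + 0³ + 1³ = 344
344 → 3³ + 4³ + 4³ = 155
155 → 1³ + 5³ + 5³ = 251
251 → 2³ + 5³ + 1³ = 134
134 → 1³ + 3³ + 4³ = 92
92 → 9³ + 2³ = 737
737 → 7³ + 3³ + 7³ = 713
713 → 7³ + 1³ + 3³ = 371
371 → 3³ + 7³ + 1³ = 371  — 371 already seen; the sequence cycles without reaching 1.

not 3-happy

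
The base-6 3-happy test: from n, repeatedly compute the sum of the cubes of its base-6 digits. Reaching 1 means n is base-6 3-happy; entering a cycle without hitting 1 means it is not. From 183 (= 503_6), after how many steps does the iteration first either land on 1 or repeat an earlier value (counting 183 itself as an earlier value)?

183 = (5,0,3)_6 → 152
152 = (4,1,2)_6 → 73
73 = (2,0,1)_6 → 9
9 = (1,3)_6 → 28
28 = (4,4)_6 → 128
128 = (3,3,2)_6 → 62
62 = (1,4,2)_6 → 73  — 73 repeats.
That took 7 steps.

7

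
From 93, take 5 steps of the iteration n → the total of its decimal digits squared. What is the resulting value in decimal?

93 → 9² + 3² = 90
90 → 9² + 0² = 81
81 → 8² + 1² = 65
65 → 6² + 5² = 61
61 → 6² + 1² = 37

37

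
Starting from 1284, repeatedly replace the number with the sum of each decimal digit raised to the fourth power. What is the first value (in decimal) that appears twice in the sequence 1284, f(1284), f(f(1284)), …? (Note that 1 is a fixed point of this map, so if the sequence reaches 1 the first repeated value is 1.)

1284 → 1⁴ + 2⁴ + 8⁴ + 4⁴ = 4369
4369 → 4⁴ + 3⁴ + 6⁴ + 9⁴ = 8194
8194 → 8⁴ + 1⁴ + 9⁴ + 4⁴ = 10914
10914 → 1⁴ + 0⁴ + 9⁴ + 1⁴ + 4⁴ = 6819
6819 → 6⁴ + 8⁴ + 1⁴ + 9⁴ = 11954
11954 → 1⁴ + 1⁴ + 9⁴ + 5⁴ + 4⁴ = 7444
7444 → 7⁴ + 4⁴ + 4⁴ + 4⁴ = 3169
3169 → 3⁴ + 1⁴ + 6⁴ + 9⁴ = 7939
7939 → 7⁴ + 9⁴ + 3⁴ + 9⁴ = 15604
15604 → 1⁴ + 5⁴ + 6⁴ + 0⁴ + 4⁴ = 2178
2178 → 2⁴ + 1⁴ + 7⁴ + 8⁴ = 6514
6514 → 6⁴ + 5⁴ + 1⁴ + 4⁴ = 2178  — 2178 already appeared earlier.

2178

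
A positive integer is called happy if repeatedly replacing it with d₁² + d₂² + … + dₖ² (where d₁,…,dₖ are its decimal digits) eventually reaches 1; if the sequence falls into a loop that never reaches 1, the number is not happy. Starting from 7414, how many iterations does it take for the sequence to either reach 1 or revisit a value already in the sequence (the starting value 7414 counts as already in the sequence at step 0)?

4

7414 → 7² + 4² + 1² + 4² = 49 + 16 + 1 + 16 = 82
82 → 8² + 2² = 64 + 4 = 68
68 → 6² + 8² = 36 + 64 = 100
100 → 1² + 0² + 0² = 1 + 0 + 0 = 1  — reached 1.
That took 4 steps.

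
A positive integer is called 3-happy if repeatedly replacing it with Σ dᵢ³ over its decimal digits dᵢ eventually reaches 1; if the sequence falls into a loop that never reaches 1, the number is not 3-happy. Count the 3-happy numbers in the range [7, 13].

7: 7 → 343 → 118 → 514 → 190 → 730 → 370 → 370  — not 3-happy
8: 8 → 512 → 134 → 92 → 737 → 713 → 371 → 371  — not 3-happy
9: 9 → 729 → 1080 → 513 → 153 → 153  — not 3-happy
10: 10 → 1  — 3-happy
11: 11 → 2 → 8 → 512 → 134 → 92 → 737 → 713 → 371 → 371  — not 3-happy
12: 12 → 9 → 729 → 1080 → 513 → 153 → 153  — not 3-happy
13: 13 → 28 → 520 → 133 → 55 → 250 → 133  — not 3-happy
3-happy: 10

1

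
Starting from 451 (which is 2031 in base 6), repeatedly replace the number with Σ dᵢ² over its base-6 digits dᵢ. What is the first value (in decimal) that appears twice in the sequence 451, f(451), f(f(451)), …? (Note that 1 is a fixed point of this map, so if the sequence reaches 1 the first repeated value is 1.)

451 = (2,0,3,1)_6 → 14
14 = (2,2)_6 → 8
8 = (1,2)_6 → 5
5 = (5)_6 → 25
25 = (4,1)_6 → 17
17 = (2,5)_6 → 29
29 = (4,5)_6 → 41
41 = (1,0,5)_6 → 26
26 = (4,2)_6 → 20
20 = (3,2)_6 → 13
13 = (2,1)_6 → 5  — 5 already appeared earlier.

5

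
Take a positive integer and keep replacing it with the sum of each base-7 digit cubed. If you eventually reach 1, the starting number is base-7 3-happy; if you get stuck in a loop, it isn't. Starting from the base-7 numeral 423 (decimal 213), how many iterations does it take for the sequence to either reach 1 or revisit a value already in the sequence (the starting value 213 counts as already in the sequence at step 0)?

3

213 = (4,2,3)_7 → 4³ + 2³ + 3³ = 64 + 8 + 27 = 99
99 = (2,0,1)_7 → 2³ + 0³ + 1³ = 8 + 0 + 1 = 9
9 = (1,2)_7 → 1³ + 2³ = 1 + 8 = 9  — 9 repeats.
That took 3 steps.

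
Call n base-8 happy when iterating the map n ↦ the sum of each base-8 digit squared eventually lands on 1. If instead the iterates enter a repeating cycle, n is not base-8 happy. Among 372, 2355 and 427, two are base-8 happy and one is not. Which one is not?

372: 372 → 77 → 27 → 18 → 8 → 1  — reaches 1 (base-8 happy)
2355: 2355 → 77 → 27 → 18 → 8 → 1  — reaches 1 (base-8 happy)
427: 427 → 70 → 37 → 41 → 26 → 13 → 26  — repeats 26 (not base-8 happy)

427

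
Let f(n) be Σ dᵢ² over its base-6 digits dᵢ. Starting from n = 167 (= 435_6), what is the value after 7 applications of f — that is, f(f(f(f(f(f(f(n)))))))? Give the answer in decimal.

167 = (4,3,5)_6 → 4² + 3² + 5² = 16 + 9 + 25 = 50
50 = (1,2,2)_6 → 1² + 2² + 2² = 1 + 4 + 4 = 9
9 = (1,3)_6 → 1² + 3² = 1 + 9 = 10
10 = (1,4)_6 → 1² + 4² = 1 + 16 = 17
17 = (2,5)_6 → 2² + 5² = 4 + 25 = 29
29 = (4,5)_6 → 4² + 5² = 16 + 25 = 41
41 = (1,0,5)_6 → 1² + 0² + 5² = 1 + 0 + 25 = 26

26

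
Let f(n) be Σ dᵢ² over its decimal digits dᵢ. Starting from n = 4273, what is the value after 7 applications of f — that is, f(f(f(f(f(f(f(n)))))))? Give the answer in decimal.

4273 → 4² + 2² + 7² + 3² = 78
78 → 7² + 8² = 113
113 → 1² + 1² + 3² = 11
11 → 1² + 1² = 2
2 → 2² = 4
4 → 4² = 16
16 → 1² + 6² = 37

37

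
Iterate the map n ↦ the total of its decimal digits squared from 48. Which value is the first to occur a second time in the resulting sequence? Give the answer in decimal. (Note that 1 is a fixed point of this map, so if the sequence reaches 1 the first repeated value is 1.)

48 → 4² + 8² = 80
80 → 8² + 0² = 64
64 → 6² + 4² = 52
52 → 5² + 2² = 29
29 → 2² + 9² = 85
85 → 8² + 5² = 89
89 → 8² + 9² = 145
145 → 1² + 4² + 5² = 42
42 → 4² + 2² = 20
20 → 2² + 0² = 4
4 → 4² = 16
16 → 1² + 6² = 37
37 → 3² + 7² = 58
58 → 5² + 8² = 89  — 89 already appeared earlier.

89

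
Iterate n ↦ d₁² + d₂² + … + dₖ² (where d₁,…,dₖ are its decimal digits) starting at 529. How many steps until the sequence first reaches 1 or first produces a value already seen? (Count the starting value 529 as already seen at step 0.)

529 → 5² + 2² + 9² = 25 + 4 + 81 = 110
110 → 1² + 1² + 0² = 1 + 1 + 0 = 2
2 → 2² = 4
4 → 4² = 16
16 → 1² + 6² = 1 + 36 = 37
37 → 3² + 7² = 9 + 49 = 58
58 → 5² + 8² = 25 + 64 = 89
89 → 8² + 9² = 64 + 81 = 145
145 → 1² + 4² + 5² = 1 + 16 + 25 = 42
42 → 4² + 2² = 16 + 4 = 20
20 → 2² + 0² = 4 + 0 = 4  — 4 repeats.
That took 11 steps.

11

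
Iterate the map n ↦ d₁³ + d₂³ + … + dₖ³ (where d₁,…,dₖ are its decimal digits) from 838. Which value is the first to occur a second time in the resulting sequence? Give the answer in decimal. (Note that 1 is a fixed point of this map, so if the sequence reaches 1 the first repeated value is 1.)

838 → 8³ + 3³ + 8³ = 512 + 27 + 512 = 1051
1051 → 1³ + 0³ + 5³ + 1³ = 1 + 0 + 125 + 1 = 127
127 → 1³ + 2³ + 7³ = 1 + 8 + 343 = 352
352 → 3³ + 5³ + 2³ = 27 + 125 + 8 = 160
160 → 1³ + 6³ + 0³ = 1 + 216 + 0 = 217
217 → 2³ + 1³ + 7³ = 8 + 1 + 343 = 352  — 352 already appeared earlier.

352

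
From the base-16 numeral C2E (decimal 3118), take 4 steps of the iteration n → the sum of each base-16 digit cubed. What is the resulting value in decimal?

3118 = (12,2,14)_16 → 12³ + 2³ + 14³ = 1728 + 8 + 2744 = 4480
4480 = (1,1,8,0)_16 → 1³ + 1³ + 8³ + 0³ = 1 + 1 + 512 + 0 = 514
514 = (2,0,2)_16 → 2³ + 0³ + 2³ = 8 + 0 + 8 = 16
16 = (1,0)_16 → 1³ + 0³ = 1 + 0 = 1

1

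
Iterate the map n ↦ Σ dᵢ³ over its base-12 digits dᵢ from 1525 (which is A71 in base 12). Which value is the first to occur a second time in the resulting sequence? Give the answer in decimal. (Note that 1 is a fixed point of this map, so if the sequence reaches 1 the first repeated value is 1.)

1344

1525 = (10,7,1)_12 → 10³ + 7³ + 1³ = 1344
1344 = (9,4,0)_12 → 9³ + 4³ + 0³ = 793
793 = (5,6,1)_12 → 5³ + 6³ + 1³ = 342
342 = (2,4,6)_12 → 2³ + 4³ + 6³ = 288
288 = (2,0,0)_12 → 2³ + 0³ + 0³ = 8
8 = (8)_12 → 8³ = 512
512 = (3,6,8)_12 → 3³ + 6³ + 8³ = 755
755 = (5,2,11)_12 → 5³ + 2³ + 11³ = 1464
1464 = (10,2,0)_12 → 10³ + 2³ + 0³ = 1008
1008 = (7,0,0)_12 → 7³ + 0³ + 0³ = 343
343 = (2,4,7)_12 → 2³ + 4³ + 7³ = 415
415 = (2,10,7)_12 → 2³ + 10³ + 7³ = 1351
1351 = (9,4,7)_12 → 9³ + 4³ + 7³ = 1136
1136 = (7,10,8)_12 → 7³ + 10³ + 8³ = 1855
1855 = (1,0,10,7)_12 → 1³ + 0³ + 10³ + 7³ = 1344  — 1344 already appeared earlier.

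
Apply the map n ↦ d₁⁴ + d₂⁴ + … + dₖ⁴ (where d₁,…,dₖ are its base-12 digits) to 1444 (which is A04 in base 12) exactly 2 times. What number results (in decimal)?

19378

1444 = (10,0,4)_12 → 10⁴ + 0⁴ + 4⁴ = 10000 + 0 + 256 = 10256
10256 = (5,11,2,8)_12 → 5⁴ + 11⁴ + 2⁴ + 8⁴ = 625 + 14641 + 16 + 4096 = 19378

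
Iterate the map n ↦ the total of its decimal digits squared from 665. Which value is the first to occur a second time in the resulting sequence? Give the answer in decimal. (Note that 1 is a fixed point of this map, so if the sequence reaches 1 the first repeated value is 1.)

665 → 6² + 6² + 5² = 36 + 36 + 25 = 97
97 → 9² + 7² = 81 + 49 = 130
130 → 1² + 3² + 0² = 1 + 9 + 0 = 10
10 → 1² + 0² = 1 + 0 = 1  — reached the fixed point 1.
1 → 1, so 1 is the first repeated value.

1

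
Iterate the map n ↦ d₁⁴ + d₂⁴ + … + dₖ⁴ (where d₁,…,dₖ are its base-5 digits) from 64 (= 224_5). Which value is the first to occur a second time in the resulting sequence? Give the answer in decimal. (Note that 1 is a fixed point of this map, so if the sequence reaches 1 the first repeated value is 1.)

528

64 = (2,2,4)_5 → 2⁴ + 2⁴ + 4⁴ = 288
288 = (2,1,2,3)_5 → 2⁴ + 1⁴ + 2⁴ + 3⁴ = 114
114 = (4,2,4)_5 → 4⁴ + 2⁴ + 4⁴ = 528
528 = (4,1,0,3)_5 → 4⁴ + 1⁴ + 0⁴ + 3⁴ = 338
338 = (2,3,2,3)_5 → 2⁴ + 3⁴ + 2⁴ + 3⁴ = 194
194 = (1,2,3,4)_5 → 1⁴ + 2⁴ + 3⁴ + 4⁴ = 354
354 = (2,4,0,4)_5 → 2⁴ + 4⁴ + 0⁴ + 4⁴ = 528  — 528 already appeared earlier.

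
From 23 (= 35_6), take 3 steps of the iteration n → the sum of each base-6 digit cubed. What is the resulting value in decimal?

9

23 = (3,5)_6 → 3³ + 5³ = 27 + 125 = 152
152 = (4,1,2)_6 → 4³ + 1³ + 2³ = 64 + 1 + 8 = 73
73 = (2,0,1)_6 → 2³ + 0³ + 1³ = 8 + 0 + 1 = 9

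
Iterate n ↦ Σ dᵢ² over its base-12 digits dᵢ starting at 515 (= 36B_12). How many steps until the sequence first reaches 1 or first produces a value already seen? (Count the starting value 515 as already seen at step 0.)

515 = (3,6,11)_12 → 3² + 6² + 11² = 166
166 = (1,1,10)_12 → 1² + 1² + 10² = 102
102 = (8,6)_12 → 8² + 6² = 100
100 = (8,4)_12 → 8² + 4² = 80
80 = (6,8)_12 → 6² + 8² = 100  — 100 repeats.
That took 5 steps.

5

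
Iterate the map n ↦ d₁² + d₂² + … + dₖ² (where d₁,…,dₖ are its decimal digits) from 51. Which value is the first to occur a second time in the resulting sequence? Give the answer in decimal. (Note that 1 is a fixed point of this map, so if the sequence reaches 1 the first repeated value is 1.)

51 → 5² + 1² = 25 + 1 = 26
26 → 2² + 6² = 4 + 36 = 40
40 → 4² + 0² = 16 + 0 = 16
16 → 1² + 6² = 1 + 36 = 37
37 → 3² + 7² = 9 + 49 = 58
58 → 5² + 8² = 25 + 64 = 89
89 → 8² + 9² = 64 + 81 = 145
145 → 1² + 4² + 5² = 1 + 16 + 25 = 42
42 → 4² + 2² = 16 + 4 = 20
20 → 2² + 0² = 4 + 0 = 4
4 → 4² = 16  — 16 already appeared earlier.

16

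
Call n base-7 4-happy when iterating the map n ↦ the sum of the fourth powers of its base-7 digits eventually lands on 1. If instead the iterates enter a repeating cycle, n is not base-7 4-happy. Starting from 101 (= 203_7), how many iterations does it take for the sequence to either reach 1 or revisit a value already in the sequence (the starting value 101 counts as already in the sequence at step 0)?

13

101 = (2,0,3)_7 → 2⁴ + 0⁴ + 3⁴ = 16 + 0 + 81 = 97
97 = (1,6,6)_7 → 1⁴ + 6⁴ + 6⁴ = 1 + 1296 + 1296 = 2593
2593 = (1,0,3,6,3)_7 → 1⁴ + 0⁴ + 3⁴ + 6⁴ + 3⁴ = 1 + 0 + 81 + 1296 + 81 = 1459
1459 = (4,1,5,3)_7 → 4⁴ + 1⁴ + 5⁴ + 3⁴ = 256 + 1 + 625 + 81 = 963
963 = (2,5,4,4)_7 → 2⁴ + 5⁴ + 4⁴ + 4⁴ = 16 + 625 + 256 + 256 = 1153
1153 = (3,2,3,5)_7 → 3⁴ + 2⁴ + 3⁴ + 5⁴ = 81 + 16 + 81 + 625 = 803
803 = (2,2,2,5)_7 → 2⁴ + 2⁴ + 2⁴ + 5⁴ = 16 + 16 + 16 + 625 = 673
673 = (1,6,5,1)_7 → 1⁴ + 6⁴ + 5⁴ + 1⁴ = 1 + 1296 + 625 + 1 = 1923
1923 = (5,4,1,5)_7 → 5⁴ + 4⁴ + 1⁴ + 5⁴ = 625 + 256 + 1 + 625 = 1507
1507 = (4,2,5,2)_7 → 4⁴ + 2⁴ + 5⁴ + 2⁴ = 256 + 16 + 625 + 16 = 913
913 = (2,4,4,3)_7 → 2⁴ + 4⁴ + 4⁴ + 3⁴ = 16 + 256 + 256 + 81 = 609
609 = (1,5,3,0)_7 → 1⁴ + 5⁴ + 3⁴ + 0⁴ = 1 + 625 + 81 + 0 = 707
707 = (2,0,3,0)_7 → 2⁴ + 0⁴ + 3⁴ + 0⁴ = 16 + 0 + 81 + 0 = 97  — 97 repeats.
That took 13 steps.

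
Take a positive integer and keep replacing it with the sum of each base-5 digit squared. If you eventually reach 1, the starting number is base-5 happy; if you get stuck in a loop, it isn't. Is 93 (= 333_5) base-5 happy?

base-5 happy

93 = (3,3,3)_5 → 3² + 3² + 3² = 27
27 = (1,0,2)_5 → 1² + 0² + 2² = 5
5 = (1,0)_5 → 1² + 0² = 1  — reached 1.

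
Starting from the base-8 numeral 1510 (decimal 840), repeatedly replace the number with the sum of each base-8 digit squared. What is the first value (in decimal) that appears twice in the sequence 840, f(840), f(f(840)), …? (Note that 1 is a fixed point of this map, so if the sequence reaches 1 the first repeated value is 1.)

1

840 = (1,5,1,0)_8 → 1² + 5² + 1² + 0² = 1 + 25 + 1 + 0 = 27
27 = (3,3)_8 → 3² + 3² = 9 + 9 = 18
18 = (2,2)_8 → 2² + 2² = 4 + 4 = 8
8 = (1,0)_8 → 1² + 0² = 1 + 0 = 1  — reached the fixed point 1.
1 → 1, so 1 is the first repeated value.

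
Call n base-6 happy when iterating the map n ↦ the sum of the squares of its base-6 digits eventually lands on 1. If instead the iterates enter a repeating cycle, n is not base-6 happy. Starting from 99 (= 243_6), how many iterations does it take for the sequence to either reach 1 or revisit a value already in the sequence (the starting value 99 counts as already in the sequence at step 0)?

9

99 = (2,4,3)_6 → 2² + 4² + 3² = 4 + 16 + 9 = 29
29 = (4,5)_6 → 4² + 5² = 16 + 25 = 41
41 = (1,0,5)_6 → 1² + 0² + 5² = 1 + 0 + 25 = 26
26 = (4,2)_6 → 4² + 2² = 16 + 4 = 20
20 = (3,2)_6 → 3² + 2² = 9 + 4 = 13
13 = (2,1)_6 → 2² + 1² = 4 + 1 = 5
5 = (5)_6 → 5² = 25
25 = (4,1)_6 → 4² + 1² = 16 + 1 = 17
17 = (2,5)_6 → 2² + 5² = 4 + 25 = 29  — 29 repeats.
That took 9 steps.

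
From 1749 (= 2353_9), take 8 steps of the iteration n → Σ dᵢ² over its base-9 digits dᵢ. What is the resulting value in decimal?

65

1749 = (2,3,5,3)_9 → 2² + 3² + 5² + 3² = 47
47 = (5,2)_9 → 5² + 2² = 29
29 = (3,2)_9 → 3² + 2² = 13
13 = (1,4)_9 → 1² + 4² = 17
17 = (1,8)_9 → 1² + 8² = 65
65 = (7,2)_9 → 7² + 2² = 53
53 = (5,8)_9 → 5² + 8² = 89
89 = (1,0,8)_9 → 1² + 0² + 8² = 65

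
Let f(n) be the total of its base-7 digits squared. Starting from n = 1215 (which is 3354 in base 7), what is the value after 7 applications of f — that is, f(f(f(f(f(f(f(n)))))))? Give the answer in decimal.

17

1215 = (3,3,5,4)_7 → 3² + 3² + 5² + 4² = 59
59 = (1,1,3)_7 → 1² + 1² + 3² = 11
11 = (1,4)_7 → 1² + 4² = 17
17 = (2,3)_7 → 2² + 3² = 13
13 = (1,6)_7 → 1² + 6² = 37
37 = (5,2)_7 → 5² + 2² = 29
29 = (4,1)_7 → 4² + 1² = 17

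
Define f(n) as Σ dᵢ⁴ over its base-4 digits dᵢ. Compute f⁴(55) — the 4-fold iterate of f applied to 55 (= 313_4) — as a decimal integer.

55 = (3,1,3)_4 → 3⁴ + 1⁴ + 3⁴ = 81 + 1 + 81 = 163
163 = (2,2,0,3)_4 → 2⁴ + 2⁴ + 0⁴ + 3⁴ = 16 + 16 + 0 + 81 = 113
113 = (1,3,0,1)_4 → 1⁴ + 3⁴ + 0⁴ + 1⁴ = 1 + 81 + 0 + 1 = 83
83 = (1,1,0,3)_4 → 1⁴ + 1⁴ + 0⁴ + 3⁴ = 1 + 1 + 0 + 81 = 83

83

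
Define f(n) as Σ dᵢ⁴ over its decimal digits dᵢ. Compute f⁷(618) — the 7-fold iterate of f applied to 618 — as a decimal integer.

13139

618 → 6⁴ + 1⁴ + 8⁴ = 1296 + 1 + 4096 = 5393
5393 → 5⁴ + 3⁴ + 9⁴ + 3⁴ = 625 + 81 + 6561 + 81 = 7348
7348 → 7⁴ + 3⁴ + 4⁴ + 8⁴ = 2401 + 81 + 256 + 4096 = 6834
6834 → 6⁴ + 8⁴ + 3⁴ + 4⁴ = 1296 + 4096 + 81 + 256 = 5729
5729 → 5⁴ + 7⁴ + 2⁴ + 9⁴ = 625 + 2401 + 16 + 6561 = 9603
9603 → 9⁴ + 6⁴ + 0⁴ + 3⁴ = 6561 + 1296 + 0 + 81 = 7938
7938 → 7⁴ + 9⁴ + 3⁴ + 8⁴ = 2401 + 6561 + 81 + 4096 = 13139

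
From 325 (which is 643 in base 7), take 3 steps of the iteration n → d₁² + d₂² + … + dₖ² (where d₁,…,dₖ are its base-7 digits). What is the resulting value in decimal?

325 = (6,4,3)_7 → 6² + 4² + 3² = 36 + 16 + 9 = 61
61 = (1,1,5)_7 → 1² + 1² + 5² = 1 + 1 + 25 = 27
27 = (3,6)_7 → 3² + 6² = 9 + 36 = 45

45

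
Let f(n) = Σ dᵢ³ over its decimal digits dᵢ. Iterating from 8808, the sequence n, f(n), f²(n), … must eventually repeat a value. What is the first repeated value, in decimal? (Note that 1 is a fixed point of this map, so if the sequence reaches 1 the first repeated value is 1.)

153

8808 → 8³ + 8³ + 0³ + 8³ = 512 + 512 + 0 + 512 = 1536
1536 → 1³ + 5³ + 3³ + 6³ = 1 + 125 + 27 + 216 = 369
369 → 3³ + 6³ + 9³ = 27 + 216 + 729 = 972
972 → 9³ + 7³ + 2³ = 729 + 343 + 8 = 1080
1080 → 1³ + 0³ + 8³ + 0³ = 1 + 0 + 512 + 0 = 513
513 → 5³ + 1³ + 3³ = 125 + 1 + 27 = 153
153 → 1³ + 5³ + 3³ = 1 + 125 + 27 = 153  — 153 already appeared earlier.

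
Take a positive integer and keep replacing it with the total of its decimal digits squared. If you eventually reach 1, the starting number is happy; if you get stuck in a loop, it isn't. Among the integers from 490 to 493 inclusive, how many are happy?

490: 490 → 97 → 130 → 10 → 1  (reaches 1)
491: 491 → 98 → 145 → 42 → 20 → 4 → 16 → 37 → 58 → 89 → 145  (repeats 145)
492: 492 → 101 → 2 → 4 → 16 → 37 → 58 → 89 → 145 → 42 → 20 → 4  (repeats 4)
493: 493 → 106 → 37 → 58 → 89 → 145 → 42 → 20 → 4 → 16 → 37  (repeats 37)
happy: 490

1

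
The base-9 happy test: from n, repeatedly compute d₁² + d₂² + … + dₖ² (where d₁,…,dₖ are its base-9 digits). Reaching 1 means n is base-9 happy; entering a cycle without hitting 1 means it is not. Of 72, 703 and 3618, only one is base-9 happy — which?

72: 72 → 64 → 50 → 50  — repeats 50 (not base-9 happy)
703: 703 → 101 → 9 → 1  — reaches 1 (base-9 happy)
3618: 3618 → 116 → 74 → 68 → 74  — repeats 74 (not base-9 happy)

703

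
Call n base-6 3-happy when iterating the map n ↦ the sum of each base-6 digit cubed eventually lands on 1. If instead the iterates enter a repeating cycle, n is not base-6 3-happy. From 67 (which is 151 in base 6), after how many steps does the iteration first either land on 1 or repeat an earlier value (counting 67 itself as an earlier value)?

67 = (1,5,1)_6 → 1³ + 5³ + 1³ = 1 + 125 + 1 = 127
127 = (3,3,1)_6 → 3³ + 3³ + 1³ = 27 + 27 + 1 = 55
55 = (1,3,1)_6 → 1³ + 3³ + 1³ = 1 + 27 + 1 = 29
29 = (4,5)_6 → 4³ + 5³ = 64 + 125 = 189
189 = (5,1,3)_6 → 5³ + 1³ + 3³ = 125 + 1 + 27 = 153
153 = (4,1,3)_6 → 4³ + 1³ + 3³ = 64 + 1 + 27 = 92
92 = (2,3,2)_6 → 2³ + 3³ + 2³ = 8 + 27 + 8 = 43
43 = (1,1,1)_6 → 1³ + 1³ + 1³ = 1 + 1 + 1 = 3
3 = (3)_6 → 3³ = 27
27 = (4,3)_6 → 4³ + 3³ = 64 + 27 = 91
91 = (2,3,1)_6 → 2³ + 3³ + 1³ = 8 + 27 + 1 = 36
36 = (1,0,0)_6 → 1³ + 0³ + 0³ = 1 + 0 + 0 = 1  — reached 1.
That took 12 steps.

12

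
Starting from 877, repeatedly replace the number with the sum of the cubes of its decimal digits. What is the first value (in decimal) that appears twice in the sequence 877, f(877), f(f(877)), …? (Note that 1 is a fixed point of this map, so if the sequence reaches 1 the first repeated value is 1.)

877 → 8³ + 7³ + 7³ = 512 + 343 + 343 = 1198
1198 → 1³ + 1³ + 9³ + 8³ = 1 + 1 + 729 + 512 = 1243
1243 → 1³ + 2³ + 4³ + 3³ = 1 + 8 + 64 + 27 = 100
100 → 1³ + 0³ + 0³ = 1 + 0 + 0 = 1  — reached the fixed point 1.
1 → 1, so 1 is the first repeated value.

1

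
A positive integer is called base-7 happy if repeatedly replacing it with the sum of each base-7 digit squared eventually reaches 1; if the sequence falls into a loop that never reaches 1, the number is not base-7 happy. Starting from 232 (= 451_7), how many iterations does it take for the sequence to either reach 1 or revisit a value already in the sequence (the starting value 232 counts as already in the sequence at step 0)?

232 = (4,5,1)_7 → 4² + 5² + 1² = 16 + 25 + 1 = 42
42 = (6,0)_7 → 6² + 0² = 36 + 0 = 36
36 = (5,1)_7 → 5² + 1² = 25 + 1 = 26
26 = (3,5)_7 → 3² + 5² = 9 + 25 = 34
34 = (4,6)_7 → 4² + 6² = 16 + 36 = 52
52 = (1,0,3)_7 → 1² + 0² + 3² = 1 + 0 + 9 = 10
10 = (1,3)_7 → 1² + 3² = 1 + 9 = 10  — 10 repeats.
That took 7 steps.

7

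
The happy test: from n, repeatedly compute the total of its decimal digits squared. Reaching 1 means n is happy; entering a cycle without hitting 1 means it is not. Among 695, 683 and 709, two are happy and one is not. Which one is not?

695: 695 → 142 → 21 → 5 → 25 → 29 → 85 → 89 → 145 → 42 → 20 → 4 → 16 → 37 → 58 → 89  — repeats 89 (not happy)
683: 683 → 109 → 82 → 68 → 100 → 1  — reaches 1 (happy)
709: 709 → 130 → 10 → 1  — reaches 1 (happy)

695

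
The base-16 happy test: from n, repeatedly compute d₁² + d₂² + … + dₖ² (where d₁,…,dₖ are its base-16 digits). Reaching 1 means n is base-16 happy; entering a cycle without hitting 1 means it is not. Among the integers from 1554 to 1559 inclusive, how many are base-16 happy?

1554: 1554 → 41 → 85 → 50 → 13 → 169 → 181 → 146 → 85  (repeats 85)
1555: 1555 → 46 → 200 → 208 → 169 → 181 → 146 → 85 → 50 → 13 → 169  (repeats 169)
1556: 1556 → 53 → 34 → 8 → 64 → 16 → 1  (reaches 1)
1557: 1557 → 62 → 205 → 313 → 91 → 146 → 85 → 50 → 13 → 169 → 181 → 146  (repeats 146)
1558: 1558 → 73 → 97 → 37 → 29 → 170 → 200 → 208 → 169 → 181 → 146 → 85 → 50 → 13 → 169  (repeats 169)
1559: 1559 → 86 → 61 → 178 → 125 → 218 → 269 → 170 → 200 → 208 → 169 → 181 → 146 → 85 → 50 → 13 → 169  (repeats 169)
base-16 happy: 1556

1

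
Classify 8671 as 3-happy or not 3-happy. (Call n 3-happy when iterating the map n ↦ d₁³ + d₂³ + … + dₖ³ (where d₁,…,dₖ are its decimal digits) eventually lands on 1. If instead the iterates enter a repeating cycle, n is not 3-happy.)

not 3-happy

8671 → 8³ + 6³ + 7³ + 1³ = 1072
1072 → 1³ + 0³ + 7³ + 2³ = 352
352 → 3³ + 5³ + 2³ = 160
160 → 1³ + 6³ + 0³ = 217
217 → 2³ + 1³ + 7³ = 352  — 352 already seen; the sequence cycles without reaching 1.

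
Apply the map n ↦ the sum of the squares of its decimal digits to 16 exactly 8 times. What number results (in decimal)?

16 → 1² + 6² = 1 + 36 = 37
37 → 3² + 7² = 9 + 49 = 58
58 → 5² + 8² = 25 + 64 = 89
89 → 8² + 9² = 64 + 81 = 145
145 → 1² + 4² + 5² = 1 + 16 + 25 = 42
42 → 4² + 2² = 16 + 4 = 20
20 → 2² + 0² = 4 + 0 = 4
4 → 4² = 16

16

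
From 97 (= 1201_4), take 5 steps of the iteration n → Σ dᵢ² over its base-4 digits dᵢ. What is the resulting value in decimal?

97 = (1,2,0,1)_4 → 6
6 = (1,2)_4 → 5
5 = (1,1)_4 → 2
2 = (2)_4 → 4
4 = (1,0)_4 → 1

1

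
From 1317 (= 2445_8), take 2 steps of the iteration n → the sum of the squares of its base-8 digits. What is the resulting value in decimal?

74

1317 = (2,4,4,5)_8 → 61
61 = (7,5)_8 → 74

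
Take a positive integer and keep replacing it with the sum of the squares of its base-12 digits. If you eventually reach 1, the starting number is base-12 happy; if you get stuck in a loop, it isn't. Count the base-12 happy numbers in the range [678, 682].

678: 678 → 116 → 145 → 2 → 4 → 16 → 17 → 26 → 8 → 64 → 41 → 34 → 104 → 128 → 164 → 66 → 61 → 26  (repeats 26)
679: 679 → 129 → 181 → 11 → 121 → 101 → 89 → 74 → 40 → 25 → 5 → 25  (repeats 25)
680: 680 → 144 → 1  (reaches 1)
681: 681 → 161 → 27 → 13 → 2 → 4 → 16 → 17 → 26 → 8 → 64 → 41 → 34 → 104 → 128 → 164 → 66 → 61 → 26  (repeats 26)
682: 682 → 180 → 10 → 100 → 80 → 100  (repeats 100)
base-12 happy: 680

1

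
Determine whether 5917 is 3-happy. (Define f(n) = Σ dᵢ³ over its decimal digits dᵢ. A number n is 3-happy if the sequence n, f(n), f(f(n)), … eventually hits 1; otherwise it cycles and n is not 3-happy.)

3-happy

5917 → 5³ + 9³ + 1³ + 7³ = 125 + 729 + 1 + 343 = 1198
1198 → 1³ + 1³ + 9³ + 8³ = 1 + 1 + 729 + 512 = 1243
1243 → 1³ + 2³ + 4³ + 3³ = 1 + 8 + 64 + 27 = 100
100 → 1³ + 0³ + 0³ = 1 + 0 + 0 = 1  — reached 1.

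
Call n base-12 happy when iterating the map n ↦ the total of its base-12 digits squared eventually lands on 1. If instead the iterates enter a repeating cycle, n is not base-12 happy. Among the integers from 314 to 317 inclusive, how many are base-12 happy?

314: 314 → 12 → 1  — base-12 happy
315: 315 → 17 → 26 → 8 → 64 → 41 → 34 → 104 → 128 → 164 → 66 → 61 → 26  — not base-12 happy
316: 316 → 24 → 4 → 16 → 17 → 26 → 8 → 64 → 41 → 34 → 104 → 128 → 164 → 66 → 61 → 26  — not base-12 happy
317: 317 → 33 → 85 → 50 → 20 → 65 → 50  — not base-12 happy
base-12 happy: 314

1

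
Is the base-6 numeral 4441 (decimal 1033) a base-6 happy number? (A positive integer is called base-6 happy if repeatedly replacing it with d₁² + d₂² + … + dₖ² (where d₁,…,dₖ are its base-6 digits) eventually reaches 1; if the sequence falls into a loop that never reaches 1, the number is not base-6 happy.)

base-6 happy

1033 = (4,4,4,1)_6 → 49
49 = (1,2,1)_6 → 6
6 = (1,0)_6 → 1  — reached 1.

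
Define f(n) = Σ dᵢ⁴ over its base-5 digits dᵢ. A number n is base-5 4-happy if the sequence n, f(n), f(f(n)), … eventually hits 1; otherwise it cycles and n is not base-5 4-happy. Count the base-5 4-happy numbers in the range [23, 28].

1

23: 23 → 337 → 129 → 257 → 33 → 83 → 163 → 99 → 593 → 499 → 849 → 595 → 593  (repeats 593)
24: 24 → 512 → 288 → 114 → 528 → 338 → 194 → 354 → 528  (repeats 528)
25: 25 → 1  (reaches 1)
26: 26 → 2 → 16 → 82 → 98 → 418 → 244 → 594 → 674 → 514 → 528 → 338 → 194 → 354 → 528  (repeats 528)
27: 27 → 17 → 97 → 353 → 353  (repeats 353)
28: 28 → 82 → 98 → 418 → 244 → 594 → 674 → 514 → 528 → 338 → 194 → 354 → 528  (repeats 528)
base-5 4-happy: 25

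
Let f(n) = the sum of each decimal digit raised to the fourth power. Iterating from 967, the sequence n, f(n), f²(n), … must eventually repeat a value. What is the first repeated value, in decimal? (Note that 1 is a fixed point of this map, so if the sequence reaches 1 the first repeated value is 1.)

13139

967 → 9⁴ + 6⁴ + 7⁴ = 10258
10258 → 1⁴ + 0⁴ + 2⁴ + 5⁴ + 8⁴ = 4738
4738 → 4⁴ + 7⁴ + 3⁴ + 8⁴ = 6834
6834 → 6⁴ + 8⁴ + 3⁴ + 4⁴ = 5729
5729 → 5⁴ + 7⁴ + 2⁴ + 9⁴ = 9603
9603 → 9⁴ + 6⁴ + 0⁴ + 3⁴ = 7938
7938 → 7⁴ + 9⁴ + 3⁴ + 8⁴ = 13139
13139 → 1⁴ + 3⁴ + 1⁴ + 3⁴ + 9⁴ = 6725
6725 → 6⁴ + 7⁴ + 2⁴ + 5⁴ = 4338
4338 → 4⁴ + 3⁴ + 3⁴ + 8⁴ = 4514
4514 → 4⁴ + 5⁴ + 1⁴ + 4⁴ = 1138
1138 → 1⁴ + 1⁴ + 3⁴ + 8⁴ = 4179
4179 → 4⁴ + 1⁴ + 7⁴ + 9⁴ = 9219
9219 → 9⁴ + 2⁴ + 1⁴ + 9⁴ = 13139  — 13139 already appeared earlier.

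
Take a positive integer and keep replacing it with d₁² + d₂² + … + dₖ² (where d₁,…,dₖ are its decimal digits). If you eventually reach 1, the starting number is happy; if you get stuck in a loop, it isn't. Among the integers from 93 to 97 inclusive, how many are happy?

2

93: 93 → 90 → 81 → 65 → 61 → 37 → 58 → 89 → 145 → 42 → 20 → 4 → 16 → 37  (repeats 37)
94: 94 → 97 → 130 → 10 → 1  (reaches 1)
95: 95 → 106 → 37 → 58 → 89 → 145 → 42 → 20 → 4 → 16 → 37  (repeats 37)
96: 96 → 117 → 51 → 26 → 40 → 16 → 37 → 58 → 89 → 145 → 42 → 20 → 4 → 16  (repeats 16)
97: 97 → 130 → 10 → 1  (reaches 1)
happy: 94, 97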